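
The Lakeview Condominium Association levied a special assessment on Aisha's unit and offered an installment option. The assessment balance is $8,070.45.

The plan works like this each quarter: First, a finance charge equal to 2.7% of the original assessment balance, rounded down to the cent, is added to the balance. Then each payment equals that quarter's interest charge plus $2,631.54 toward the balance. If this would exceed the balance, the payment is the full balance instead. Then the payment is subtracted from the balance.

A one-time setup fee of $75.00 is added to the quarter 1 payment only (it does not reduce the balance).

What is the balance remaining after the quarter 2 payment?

$2,807.37

# | Opening | Interest | Payment | Fee | End bal
1 | $8,070.45 | $217.90 | $2,849.44 | $75.00 | $5,438.91
2 | $5,438.91 | $217.90 | $2,849.44 | — | $2,807.37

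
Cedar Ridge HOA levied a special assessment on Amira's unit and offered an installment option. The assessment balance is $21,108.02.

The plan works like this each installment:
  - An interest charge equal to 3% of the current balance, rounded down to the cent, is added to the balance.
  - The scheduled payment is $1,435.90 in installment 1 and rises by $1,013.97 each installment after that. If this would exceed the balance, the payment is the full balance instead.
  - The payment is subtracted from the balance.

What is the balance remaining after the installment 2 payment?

Installment 1: $21,108.02 +$633.24 interest = $21,741.26; pay $1,435.90 → $20,305.36
Installment 2: $20,305.36 +$609.16 interest = $20,914.52; pay $2,449.87 → $18,464.65

$18,464.65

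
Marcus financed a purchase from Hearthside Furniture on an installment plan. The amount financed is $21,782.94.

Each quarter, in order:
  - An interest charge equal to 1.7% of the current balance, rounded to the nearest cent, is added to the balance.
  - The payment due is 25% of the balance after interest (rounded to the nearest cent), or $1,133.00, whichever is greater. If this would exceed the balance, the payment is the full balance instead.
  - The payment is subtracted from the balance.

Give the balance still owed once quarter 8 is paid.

$2,151.35

Quarter 1: $21,782.94 +$370.31 interest = $22,153.25; pay $5,538.31 → $16,614.94
Quarter 2: $16,614.94 +$282.45 interest = $16,897.39; pay $4,224.35 → $12,673.04
Quarter 3: $12,673.04 +$215.44 interest = $12,888.48; pay $3,222.12 → $9,666.36
Quarter 4: $9,666.36 +$164.33 interest = $9,830.69; pay $2,457.67 → $7,373.02
Quarter 5: $7,373.02 +$125.34 interest = $7,498.36; pay $1,874.59 → $5,623.77
Quarter 6: $5,623.77 +$95.60 interest = $5,719.37; pay $1,429.84 → $4,289.53
Quarter 7: $4,289.53 +$72.92 interest = $4,362.45; pay $1,133.00 → $3,229.45
Quarter 8: $3,229.45 +$54.90 interest = $3,284.35; pay $1,133.00 → $2,151.35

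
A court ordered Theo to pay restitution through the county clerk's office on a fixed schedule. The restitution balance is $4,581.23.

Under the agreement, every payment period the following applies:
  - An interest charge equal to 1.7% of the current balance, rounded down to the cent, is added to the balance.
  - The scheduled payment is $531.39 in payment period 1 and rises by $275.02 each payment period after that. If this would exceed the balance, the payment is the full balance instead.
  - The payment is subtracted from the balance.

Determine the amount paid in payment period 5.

$1,069.37

Payment period 1: $4,581.23 +$77.88 interest = $4,659.11; pay $531.39 → $4,127.72
Payment period 2: $4,127.72 +$70.17 interest = $4,197.89; pay $806.41 → $3,391.48
Payment period 3: $3,391.48 +$57.65 interest = $3,449.13; pay $1,081.43 → $2,367.70
Payment period 4: $2,367.70 +$40.25 interest = $2,407.95; pay $1,356.45 → $1,051.50
Payment period 5: $1,051.50 +$17.87 interest = $1,069.37; pay $1,069.37 → $0.00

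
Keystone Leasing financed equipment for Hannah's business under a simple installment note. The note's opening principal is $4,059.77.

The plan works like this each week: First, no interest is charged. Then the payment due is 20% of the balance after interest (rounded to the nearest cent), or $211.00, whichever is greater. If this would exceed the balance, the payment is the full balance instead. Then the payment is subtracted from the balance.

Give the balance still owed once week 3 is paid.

Week 1: $4,059.77 − $811.95 → $3,247.82
Week 2: $3,247.82 − $649.56 → $2,598.26
Week 3: $2,598.26 − $519.65 → $2,078.61

$2,078.61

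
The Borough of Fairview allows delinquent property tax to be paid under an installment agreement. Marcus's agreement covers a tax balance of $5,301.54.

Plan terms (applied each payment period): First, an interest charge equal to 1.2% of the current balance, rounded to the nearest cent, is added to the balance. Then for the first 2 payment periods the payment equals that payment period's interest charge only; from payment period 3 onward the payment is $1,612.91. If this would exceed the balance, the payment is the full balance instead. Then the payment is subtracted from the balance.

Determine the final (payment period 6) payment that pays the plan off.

Payment period 1: opening $5,301.54; interest $63.62 → $5,365.16; payment $63.62; balance $5,301.54
Payment period 2: opening $5,301.54; interest $63.62 → $5,365.16; payment $63.62; balance $5,301.54
Payment period 3: opening $5,301.54; interest $63.62 → $5,365.16; payment $1,612.91; balance $3,752.25
Payment period 4: opening $3,752.25; interest $45.03 → $3,797.28; payment $1,612.91; balance $2,184.37
Payment period 5: opening $2,184.37; interest $26.21 → $2,210.58; payment $1,612.91; balance $597.67
Payment period 6: opening $597.67; interest $7.17 → $604.84; payment $604.84; balance $0.00

$604.84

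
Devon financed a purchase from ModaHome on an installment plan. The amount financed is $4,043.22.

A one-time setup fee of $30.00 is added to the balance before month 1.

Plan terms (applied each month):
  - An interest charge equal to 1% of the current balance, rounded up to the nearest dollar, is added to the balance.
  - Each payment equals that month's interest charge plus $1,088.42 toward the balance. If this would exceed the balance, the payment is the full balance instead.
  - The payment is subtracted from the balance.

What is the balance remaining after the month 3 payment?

$807.96

# | Opening | Interest | Payment | End bal
1 | $4,073.22 | $41.00 | $1,129.42 | $2,984.80
2 | $2,984.80 | $30.00 | $1,118.42 | $1,896.38
3 | $1,896.38 | $19.00 | $1,107.42 | $807.96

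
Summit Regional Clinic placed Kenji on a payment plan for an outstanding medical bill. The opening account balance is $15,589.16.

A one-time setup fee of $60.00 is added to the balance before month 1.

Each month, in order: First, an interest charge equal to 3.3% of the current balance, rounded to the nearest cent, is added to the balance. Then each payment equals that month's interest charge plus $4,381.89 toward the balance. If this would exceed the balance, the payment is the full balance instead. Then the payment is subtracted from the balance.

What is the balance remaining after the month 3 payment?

$2,503.49

# | Opening | Interest | Payment | End bal
1 | $15,649.16 | $516.42 | $4,898.31 | $11,267.27
2 | $11,267.27 | $371.82 | $4,753.71 | $6,885.38
3 | $6,885.38 | $227.22 | $4,609.11 | $2,503.49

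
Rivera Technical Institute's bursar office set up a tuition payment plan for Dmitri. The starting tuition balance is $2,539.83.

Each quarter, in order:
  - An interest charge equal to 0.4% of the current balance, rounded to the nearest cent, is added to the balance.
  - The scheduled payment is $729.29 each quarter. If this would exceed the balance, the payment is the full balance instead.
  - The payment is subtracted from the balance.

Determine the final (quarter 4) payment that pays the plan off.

$375.29

Quarter 1: opening $2,539.83; interest $10.16 → $2,549.99; payment $729.29; balance $1,820.70
Quarter 2: opening $1,820.70; interest $7.28 → $1,827.98; payment $729.29; balance $1,098.69
Quarter 3: opening $1,098.69; interest $4.39 → $1,103.08; payment $729.29; balance $373.79
Quarter 4: opening $373.79; interest $1.50 → $375.29; payment $375.29; balance $0.00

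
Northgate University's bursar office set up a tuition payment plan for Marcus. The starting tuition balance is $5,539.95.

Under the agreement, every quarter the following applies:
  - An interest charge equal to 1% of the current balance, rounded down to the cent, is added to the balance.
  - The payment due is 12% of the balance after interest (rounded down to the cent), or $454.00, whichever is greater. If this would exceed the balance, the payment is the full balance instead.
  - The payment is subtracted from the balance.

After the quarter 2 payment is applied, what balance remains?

$4,376.36

Quarter 1: opening $5,539.95; interest $55.39 → $5,595.34; payment $671.44; balance $4,923.90
Quarter 2: opening $4,923.90; interest $49.23 → $4,973.13; payment $596.77; balance $4,376.36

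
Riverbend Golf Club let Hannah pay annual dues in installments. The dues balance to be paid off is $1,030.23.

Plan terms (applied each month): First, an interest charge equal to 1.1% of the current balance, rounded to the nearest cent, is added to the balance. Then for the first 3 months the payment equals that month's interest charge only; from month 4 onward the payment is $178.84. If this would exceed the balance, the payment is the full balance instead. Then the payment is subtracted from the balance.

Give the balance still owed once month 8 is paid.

$174.06

Month 1: $1,030.23 +$11.33 interest = $1,041.56; pay $11.33 → $1,030.23
Month 2: $1,030.23 +$11.33 interest = $1,041.56; pay $11.33 → $1,030.23
Month 3: $1,030.23 +$11.33 interest = $1,041.56; pay $11.33 → $1,030.23
Month 4: $1,030.23 +$11.33 interest = $1,041.56; pay $178.84 → $862.72
Month 5: $862.72 +$9.49 interest = $872.21; pay $178.84 → $693.37
Month 6: $693.37 +$7.63 interest = $701.00; pay $178.84 → $522.16
Month 7: $522.16 +$5.74 interest = $527.90; pay $178.84 → $349.06
Month 8: $349.06 +$3.84 interest = $352.90; pay $178.84 → $174.06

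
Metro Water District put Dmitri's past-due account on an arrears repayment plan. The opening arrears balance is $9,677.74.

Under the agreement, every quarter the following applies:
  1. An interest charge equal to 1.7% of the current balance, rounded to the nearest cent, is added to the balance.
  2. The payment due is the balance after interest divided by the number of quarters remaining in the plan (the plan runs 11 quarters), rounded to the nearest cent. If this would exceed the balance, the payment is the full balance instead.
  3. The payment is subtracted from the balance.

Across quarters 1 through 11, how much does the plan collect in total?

$10,723.00

# | Opening | Interest | Payment | End bal
1 | $9,677.74 | $164.52 | $894.75 | $8,947.51
2 | $8,947.51 | $152.11 | $909.96 | $8,189.66
3 | $8,189.66 | $139.22 | $925.43 | $7,403.45
4 | $7,403.45 | $125.86 | $941.16 | $6,588.15
5 | $6,588.15 | $112.00 | $957.16 | $5,742.99
6 | $5,742.99 | $97.63 | $973.44 | $4,867.18
7 | $4,867.18 | $82.74 | $989.98 | $3,959.94
8 | $3,959.94 | $67.32 | $1,006.82 | $3,020.44
9 | $3,020.44 | $51.35 | $1,023.93 | $2,047.86
10 | $2,047.86 | $34.81 | $1,041.34 | $1,041.33
11 | $1,041.33 | $17.70 | $1,059.03 | $0.00
Total paid: $10,723.00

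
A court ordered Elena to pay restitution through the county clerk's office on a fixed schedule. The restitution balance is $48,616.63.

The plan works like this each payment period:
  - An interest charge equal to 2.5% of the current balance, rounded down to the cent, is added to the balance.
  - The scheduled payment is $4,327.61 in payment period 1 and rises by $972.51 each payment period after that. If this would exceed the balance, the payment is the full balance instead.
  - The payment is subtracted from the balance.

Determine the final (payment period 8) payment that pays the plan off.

Payment period 1: $48,616.63 +$1,215.41 interest = $49,832.04; pay $4,327.61 → $45,504.43
Payment period 2: $45,504.43 +$1,137.61 interest = $46,642.04; pay $5,300.12 → $41,341.92
Payment period 3: $41,341.92 +$1,033.54 interest = $42,375.46; pay $6,272.63 → $36,102.83
Payment period 4: $36,102.83 +$902.57 interest = $37,005.40; pay $7,245.14 → $29,760.26
Payment period 5: $29,760.26 +$744.00 interest = $30,504.26; pay $8,217.65 → $22,286.61
Payment period 6: $22,286.61 +$557.16 interest = $22,843.77; pay $9,190.16 → $13,653.61
Payment period 7: $13,653.61 +$341.34 interest = $13,994.95; pay $10,162.67 → $3,832.28
Payment period 8: $3,832.28 +$95.80 interest = $3,928.08; pay $3,928.08 → $0.00

$3,928.08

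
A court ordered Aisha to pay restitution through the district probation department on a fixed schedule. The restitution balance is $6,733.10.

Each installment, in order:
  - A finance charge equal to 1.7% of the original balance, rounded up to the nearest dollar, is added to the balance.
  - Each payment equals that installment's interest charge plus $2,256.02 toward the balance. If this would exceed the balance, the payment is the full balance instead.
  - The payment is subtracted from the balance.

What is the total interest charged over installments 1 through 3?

$345.00

Installment 1: opening $6,733.10; interest $115.00 → $6,848.10; payment $2,371.02; balance $4,477.08
Installment 2: opening $4,477.08; interest $115.00 → $4,592.08; payment $2,371.02; balance $2,221.06
Installment 3: opening $2,221.06; interest $115.00 → $2,336.06; payment $2,336.06; balance $0.00
Total interest: $115.00 + $115.00 + $115.00 = $345.00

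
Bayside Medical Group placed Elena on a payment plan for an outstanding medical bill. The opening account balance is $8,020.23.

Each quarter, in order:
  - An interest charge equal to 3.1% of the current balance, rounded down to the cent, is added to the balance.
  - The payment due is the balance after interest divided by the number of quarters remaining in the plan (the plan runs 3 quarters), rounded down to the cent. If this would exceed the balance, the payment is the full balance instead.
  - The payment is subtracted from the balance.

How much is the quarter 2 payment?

$2,841.72

Quarter 1: opening $8,020.23; interest $248.62 → $8,268.85; payment $2,756.28; balance $5,512.57
Quarter 2: opening $5,512.57; interest $170.88 → $5,683.45; payment $2,841.72; balance $2,841.73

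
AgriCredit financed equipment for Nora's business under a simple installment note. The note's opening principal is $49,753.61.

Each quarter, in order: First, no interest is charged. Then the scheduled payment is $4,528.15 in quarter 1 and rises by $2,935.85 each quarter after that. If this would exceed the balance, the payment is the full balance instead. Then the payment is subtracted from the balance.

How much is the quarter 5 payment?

Quarter 1: opening $49,753.61; payment $4,528.15; balance $45,225.46
Quarter 2: opening $45,225.46; payment $7,464.00; balance $37,761.46
Quarter 3: opening $37,761.46; payment $10,399.85; balance $27,361.61
Quarter 4: opening $27,361.61; payment $13,335.70; balance $14,025.91
Quarter 5: opening $14,025.91; payment $14,025.91; balance $0.00

$14,025.91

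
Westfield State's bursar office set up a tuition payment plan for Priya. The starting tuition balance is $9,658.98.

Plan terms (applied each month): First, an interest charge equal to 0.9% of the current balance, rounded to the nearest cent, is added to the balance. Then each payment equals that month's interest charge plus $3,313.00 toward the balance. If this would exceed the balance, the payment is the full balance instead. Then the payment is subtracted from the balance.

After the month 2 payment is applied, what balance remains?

Month 1: opening $9,658.98; interest $86.93 → $9,745.91; payment $3,399.93; balance $6,345.98
Month 2: opening $6,345.98; interest $57.11 → $6,403.09; payment $3,370.11; balance $3,032.98

$3,032.98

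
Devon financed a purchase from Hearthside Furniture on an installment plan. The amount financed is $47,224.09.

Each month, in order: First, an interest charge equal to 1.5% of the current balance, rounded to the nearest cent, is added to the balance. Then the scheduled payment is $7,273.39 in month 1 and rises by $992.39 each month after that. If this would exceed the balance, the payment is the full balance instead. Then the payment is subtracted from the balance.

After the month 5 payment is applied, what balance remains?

Month 1: $47,224.09 +$708.36 interest = $47,932.45; pay $7,273.39 → $40,659.06
Month 2: $40,659.06 +$609.89 interest = $41,268.95; pay $8,265.78 → $33,003.17
Month 3: $33,003.17 +$495.05 interest = $33,498.22; pay $9,258.17 → $24,240.05
Month 4: $24,240.05 +$363.60 interest = $24,603.65; pay $10,250.56 → $14,353.09
Month 5: $14,353.09 +$215.30 interest = $14,568.39; pay $11,242.95 → $3,325.44

$3,325.44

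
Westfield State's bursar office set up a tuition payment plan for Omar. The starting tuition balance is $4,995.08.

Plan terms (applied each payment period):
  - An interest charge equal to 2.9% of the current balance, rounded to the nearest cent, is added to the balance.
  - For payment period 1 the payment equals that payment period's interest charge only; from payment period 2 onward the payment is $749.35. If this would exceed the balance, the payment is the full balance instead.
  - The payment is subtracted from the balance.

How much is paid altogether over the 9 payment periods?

Payment period 1: opening $4,995.08; interest $144.86 → $5,139.94; payment $144.86; balance $4,995.08
Payment period 2: opening $4,995.08; interest $144.86 → $5,139.94; payment $749.35; balance $4,390.59
Payment period 3: opening $4,390.59; interest $127.33 → $4,517.92; payment $749.35; balance $3,768.57
Payment period 4: opening $3,768.57; interest $109.29 → $3,877.86; payment $749.35; balance $3,128.51
Payment period 5: opening $3,128.51; interest $90.73 → $3,219.24; payment $749.35; balance $2,469.89
Payment period 6: opening $2,469.89; interest $71.63 → $2,541.52; payment $749.35; balance $1,792.17
Payment period 7: opening $1,792.17; interest $51.97 → $1,844.14; payment $749.35; balance $1,094.79
Payment period 8: opening $1,094.79; interest $31.75 → $1,126.54; payment $749.35; balance $377.19
Payment period 9: opening $377.19; interest $10.94 → $388.13; payment $388.13; balance $0.00
Total paid: $5,778.44

$5,778.44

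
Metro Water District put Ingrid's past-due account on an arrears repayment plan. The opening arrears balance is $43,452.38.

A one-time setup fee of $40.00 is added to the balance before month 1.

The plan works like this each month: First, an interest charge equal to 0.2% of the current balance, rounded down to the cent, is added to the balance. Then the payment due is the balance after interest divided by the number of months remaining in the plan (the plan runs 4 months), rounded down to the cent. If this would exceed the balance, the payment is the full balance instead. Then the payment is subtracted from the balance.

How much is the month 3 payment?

Month 1: $43,492.38 +$86.98 interest = $43,579.36; pay $10,894.84 → $32,684.52
Month 2: $32,684.52 +$65.36 interest = $32,749.88; pay $10,916.62 → $21,833.26
Month 3: $21,833.26 +$43.66 interest = $21,876.92; pay $10,938.46 → $10,938.46

$10,938.46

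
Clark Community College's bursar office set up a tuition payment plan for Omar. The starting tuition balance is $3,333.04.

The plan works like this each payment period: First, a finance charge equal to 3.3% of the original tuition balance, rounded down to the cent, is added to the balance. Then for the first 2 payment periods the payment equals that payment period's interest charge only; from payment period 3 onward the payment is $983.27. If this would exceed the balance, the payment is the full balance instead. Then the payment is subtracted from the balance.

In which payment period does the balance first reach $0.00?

Payment period 1: opening $3,333.04; interest $109.99 → $3,443.03; payment $109.99; balance $3,333.04
Payment period 2: opening $3,333.04; interest $109.99 → $3,443.03; payment $109.99; balance $3,333.04
Payment period 3: opening $3,333.04; interest $109.99 → $3,443.03; payment $983.27; balance $2,459.76
Payment period 4: opening $2,459.76; interest $109.99 → $2,569.75; payment $983.27; balance $1,586.48
Payment period 5: opening $1,586.48; interest $109.99 → $1,696.47; payment $983.27; balance $713.20
Payment period 6: opening $713.20; interest $109.99 → $823.19; payment $823.19; balance $0.00
Balance reaches $0.00 in payment period 6.

6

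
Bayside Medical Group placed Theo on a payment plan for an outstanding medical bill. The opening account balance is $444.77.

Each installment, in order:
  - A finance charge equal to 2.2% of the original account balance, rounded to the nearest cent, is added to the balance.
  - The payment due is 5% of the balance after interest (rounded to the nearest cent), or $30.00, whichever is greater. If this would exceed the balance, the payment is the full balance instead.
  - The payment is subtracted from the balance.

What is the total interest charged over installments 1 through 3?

Installment 1: opening $444.77; interest $9.78 → $454.55; payment $30.00; balance $424.55
Installment 2: opening $424.55; interest $9.78 → $434.33; payment $30.00; balance $404.33
Installment 3: opening $404.33; interest $9.78 → $414.11; payment $30.00; balance $384.11
Total interest: $9.78 + $9.78 + $9.78 = $29.34

$29.34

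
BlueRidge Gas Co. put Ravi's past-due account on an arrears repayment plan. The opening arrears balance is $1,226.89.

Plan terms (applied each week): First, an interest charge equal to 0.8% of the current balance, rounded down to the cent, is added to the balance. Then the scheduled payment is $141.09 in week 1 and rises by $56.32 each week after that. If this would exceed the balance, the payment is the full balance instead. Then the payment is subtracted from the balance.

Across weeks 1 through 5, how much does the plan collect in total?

$1,260.83

Week 1: opening $1,226.89; interest $9.81 → $1,236.70; payment $141.09; balance $1,095.61
Week 2: opening $1,095.61; interest $8.76 → $1,104.37; payment $197.41; balance $906.96
Week 3: opening $906.96; interest $7.25 → $914.21; payment $253.73; balance $660.48
Week 4: opening $660.48; interest $5.28 → $665.76; payment $310.05; balance $355.71
Week 5: opening $355.71; interest $2.84 → $358.55; payment $358.55; balance $0.00
Total paid: $1,260.83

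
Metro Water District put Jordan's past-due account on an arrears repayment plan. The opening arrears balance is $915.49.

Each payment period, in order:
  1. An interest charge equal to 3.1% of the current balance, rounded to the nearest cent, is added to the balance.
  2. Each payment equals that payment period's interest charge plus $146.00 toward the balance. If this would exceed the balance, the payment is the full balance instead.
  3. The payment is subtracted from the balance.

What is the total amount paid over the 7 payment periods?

$1,019.10

Payment period 1: $915.49 +$28.38 interest = $943.87; pay $174.38 → $769.49
Payment period 2: $769.49 +$23.85 interest = $793.34; pay $169.85 → $623.49
Payment period 3: $623.49 +$19.33 interest = $642.82; pay $165.33 → $477.49
Payment period 4: $477.49 +$14.80 interest = $492.29; pay $160.80 → $331.49
Payment period 5: $331.49 +$10.28 interest = $341.77; pay $156.28 → $185.49
Payment period 6: $185.49 +$5.75 interest = $191.24; pay $151.75 → $39.49
Payment period 7: $39.49 +$1.22 interest = $40.71; pay $40.71 → $0.00
Total paid: $1,019.10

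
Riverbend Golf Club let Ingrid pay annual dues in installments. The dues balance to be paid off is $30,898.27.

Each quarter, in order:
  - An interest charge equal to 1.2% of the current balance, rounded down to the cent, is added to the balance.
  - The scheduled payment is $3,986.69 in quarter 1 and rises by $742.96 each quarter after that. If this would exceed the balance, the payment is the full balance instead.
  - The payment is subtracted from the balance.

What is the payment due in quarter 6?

$4,918.57

Quarter 1: opening $30,898.27; interest $370.77 → $31,269.04; payment $3,986.69; balance $27,282.35
Quarter 2: opening $27,282.35; interest $327.38 → $27,609.73; payment $4,729.65; balance $22,880.08
Quarter 3: opening $22,880.08; interest $274.56 → $23,154.64; payment $5,472.61; balance $17,682.03
Quarter 4: opening $17,682.03; interest $212.18 → $17,894.21; payment $6,215.57; balance $11,678.64
Quarter 5: opening $11,678.64; interest $140.14 → $11,818.78; payment $6,958.53; balance $4,860.25
Quarter 6: opening $4,860.25; interest $58.32 → $4,918.57; payment $4,918.57; balance $0.00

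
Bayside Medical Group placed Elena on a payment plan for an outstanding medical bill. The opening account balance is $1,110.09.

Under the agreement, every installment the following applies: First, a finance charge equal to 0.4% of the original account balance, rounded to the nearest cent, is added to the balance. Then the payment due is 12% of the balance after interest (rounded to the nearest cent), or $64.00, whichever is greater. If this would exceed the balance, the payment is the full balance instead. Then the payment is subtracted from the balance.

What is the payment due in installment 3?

$104.57

# | Opening | Interest | Payment | End bal
1 | $1,110.09 | $4.44 | $133.74 | $980.79
2 | $980.79 | $4.44 | $118.23 | $867.00
3 | $867.00 | $4.44 | $104.57 | $766.87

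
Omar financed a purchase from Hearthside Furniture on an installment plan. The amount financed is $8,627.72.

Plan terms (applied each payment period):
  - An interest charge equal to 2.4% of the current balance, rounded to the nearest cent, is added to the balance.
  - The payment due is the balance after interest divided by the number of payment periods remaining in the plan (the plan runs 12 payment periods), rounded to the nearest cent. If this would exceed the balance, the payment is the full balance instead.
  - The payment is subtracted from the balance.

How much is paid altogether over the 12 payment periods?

Payment period 1: $8,627.72 +$207.07 interest = $8,834.79; pay $736.23 → $8,098.56
Payment period 2: $8,098.56 +$194.37 interest = $8,292.93; pay $753.90 → $7,539.03
Payment period 3: $7,539.03 +$180.94 interest = $7,719.97; pay $772.00 → $6,947.97
Payment period 4: $6,947.97 +$166.75 interest = $7,114.72; pay $790.52 → $6,324.20
Payment period 5: $6,324.20 +$151.78 interest = $6,475.98; pay $809.50 → $5,666.48
Payment period 6: $5,666.48 +$136.00 interest = $5,802.48; pay $828.93 → $4,973.55
Payment period 7: $4,973.55 +$119.37 interest = $5,092.92; pay $848.82 → $4,244.10
Payment period 8: $4,244.10 +$101.86 interest = $4,345.96; pay $869.19 → $3,476.77
Payment period 9: $3,476.77 +$83.44 interest = $3,560.21; pay $890.05 → $2,670.16
Payment period 10: $2,670.16 +$64.08 interest = $2,734.24; pay $911.41 → $1,822.83
Payment period 11: $1,822.83 +$43.75 interest = $1,866.58; pay $933.29 → $933.29
Payment period 12: $933.29 +$22.40 interest = $955.69; pay $955.69 → $0.00
Total paid: $10,099.53

$10,099.53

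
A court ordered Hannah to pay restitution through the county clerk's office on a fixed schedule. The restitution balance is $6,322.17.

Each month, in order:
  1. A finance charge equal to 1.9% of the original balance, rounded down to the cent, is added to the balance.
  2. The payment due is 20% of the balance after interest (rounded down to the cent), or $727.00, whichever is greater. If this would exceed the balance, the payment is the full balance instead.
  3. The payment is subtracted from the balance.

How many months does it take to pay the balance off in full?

Month 1: opening $6,322.17; interest $120.12 → $6,442.29; payment $1,288.45; balance $5,153.84
Month 2: opening $5,153.84; interest $120.12 → $5,273.96; payment $1,054.79; balance $4,219.17
Month 3: opening $4,219.17; interest $120.12 → $4,339.29; payment $867.85; balance $3,471.44
Month 4: opening $3,471.44; interest $120.12 → $3,591.56; payment $727.00; balance $2,864.56
Month 5: opening $2,864.56; interest $120.12 → $2,984.68; payment $727.00; balance $2,257.68
Month 6: opening $2,257.68; interest $120.12 → $2,377.80; payment $727.00; balance $1,650.80
Month 7: opening $1,650.80; interest $120.12 → $1,770.92; payment $727.00; balance $1,043.92
Month 8: opening $1,043.92; interest $120.12 → $1,164.04; payment $727.00; balance $437.04
Month 9: opening $437.04; interest $120.12 → $557.16; payment $557.16; balance $0.00
Balance reaches $0.00 in month 9.

9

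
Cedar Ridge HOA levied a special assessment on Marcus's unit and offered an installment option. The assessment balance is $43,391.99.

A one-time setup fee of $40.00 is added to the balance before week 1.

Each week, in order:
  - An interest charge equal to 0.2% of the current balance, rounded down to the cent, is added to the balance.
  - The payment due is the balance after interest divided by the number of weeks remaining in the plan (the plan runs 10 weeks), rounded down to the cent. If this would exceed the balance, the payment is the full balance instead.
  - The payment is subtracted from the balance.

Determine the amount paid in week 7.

$4,404.37

Week 1: opening $43,431.99; interest $86.86 → $43,518.85; payment $4,351.88; balance $39,166.97
Week 2: opening $39,166.97; interest $78.33 → $39,245.30; payment $4,360.58; balance $34,884.72
Week 3: opening $34,884.72; interest $69.76 → $34,954.48; payment $4,369.31; balance $30,585.17
Week 4: opening $30,585.17; interest $61.17 → $30,646.34; payment $4,378.04; balance $26,268.30
Week 5: opening $26,268.30; interest $52.53 → $26,320.83; payment $4,386.80; balance $21,934.03
Week 6: opening $21,934.03; interest $43.86 → $21,977.89; payment $4,395.57; balance $17,582.32
Week 7: opening $17,582.32; interest $35.16 → $17,617.48; payment $4,404.37; balance $13,213.11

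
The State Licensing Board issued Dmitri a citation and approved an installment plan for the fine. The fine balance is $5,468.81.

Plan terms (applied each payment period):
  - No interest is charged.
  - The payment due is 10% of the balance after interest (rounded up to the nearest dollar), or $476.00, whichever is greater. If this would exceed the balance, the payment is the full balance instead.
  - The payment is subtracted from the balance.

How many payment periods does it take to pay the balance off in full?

12

Payment period 1: $5,468.81 − $547.00 → $4,921.81
Payment period 2: $4,921.81 − $493.00 → $4,428.81
Payment period 3: $4,428.81 − $476.00 → $3,952.81
Payment period 4: $3,952.81 − $476.00 → $3,476.81
Payment period 5: $3,476.81 − $476.00 → $3,000.81
Payment period 6: $3,000.81 − $476.00 → $2,524.81
Payment period 7: $2,524.81 − $476.00 → $2,048.81
Payment period 8: $2,048.81 − $476.00 → $1,572.81
Payment period 9: $1,572.81 − $476.00 → $1,096.81
Payment period 10: $1,096.81 − $476.00 → $620.81
Payment period 11: $620.81 − $476.00 → $144.81
Payment period 12: $144.81 − $144.81 → $0.00
Balance reaches $0.00 in payment period 12.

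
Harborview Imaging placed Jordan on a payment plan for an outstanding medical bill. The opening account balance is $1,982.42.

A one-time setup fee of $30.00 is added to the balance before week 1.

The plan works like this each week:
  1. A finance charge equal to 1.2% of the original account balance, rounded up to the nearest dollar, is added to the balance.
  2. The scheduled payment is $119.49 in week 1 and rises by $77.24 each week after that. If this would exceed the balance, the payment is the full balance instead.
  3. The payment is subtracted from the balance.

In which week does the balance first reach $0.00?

7

Week 1: $2,012.42 +$24.00 interest = $2,036.42; pay $119.49 → $1,916.93
Week 2: $1,916.93 +$24.00 interest = $1,940.93; pay $196.73 → $1,744.20
Week 3: $1,744.20 +$24.00 interest = $1,768.20; pay $273.97 → $1,494.23
Week 4: $1,494.23 +$24.00 interest = $1,518.23; pay $351.21 → $1,167.02
Week 5: $1,167.02 +$24.00 interest = $1,191.02; pay $428.45 → $762.57
Week 6: $762.57 +$24.00 interest = $786.57; pay $505.69 → $280.88
Week 7: $280.88 +$24.00 interest = $304.88; pay $304.88 → $0.00
Balance reaches $0.00 in week 7.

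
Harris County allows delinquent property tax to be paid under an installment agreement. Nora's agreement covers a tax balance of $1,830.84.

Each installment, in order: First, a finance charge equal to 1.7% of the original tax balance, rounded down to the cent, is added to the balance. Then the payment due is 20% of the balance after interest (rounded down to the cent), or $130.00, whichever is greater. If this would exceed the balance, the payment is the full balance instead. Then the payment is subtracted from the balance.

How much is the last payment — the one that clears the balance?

$108.53

Installment 1: $1,830.84 +$31.12 interest = $1,861.96; pay $372.39 → $1,489.57
Installment 2: $1,489.57 +$31.12 interest = $1,520.69; pay $304.13 → $1,216.56
Installment 3: $1,216.56 +$31.12 interest = $1,247.68; pay $249.53 → $998.15
Installment 4: $998.15 +$31.12 interest = $1,029.27; pay $205.85 → $823.42
Installment 5: $823.42 +$31.12 interest = $854.54; pay $170.90 → $683.64
Installment 6: $683.64 +$31.12 interest = $714.76; pay $142.95 → $571.81
Installment 7: $571.81 +$31.12 interest = $602.93; pay $130.00 → $472.93
Installment 8: $472.93 +$31.12 interest = $504.05; pay $130.00 → $374.05
Installment 9: $374.05 +$31.12 interest = $405.17; pay $130.00 → $275.17
Installment 10: $275.17 +$31.12 interest = $306.29; pay $130.00 → $176.29
Installment 11: $176.29 +$31.12 interest = $207.41; pay $130.00 → $77.41
Installment 12: $77.41 +$31.12 interest = $108.53; pay $108.53 → $0.00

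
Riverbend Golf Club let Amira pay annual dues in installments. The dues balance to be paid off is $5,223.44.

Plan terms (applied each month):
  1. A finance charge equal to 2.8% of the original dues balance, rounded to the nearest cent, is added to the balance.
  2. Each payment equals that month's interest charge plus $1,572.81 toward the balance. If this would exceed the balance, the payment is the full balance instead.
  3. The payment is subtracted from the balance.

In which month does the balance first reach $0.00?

4

# | Opening | Interest | Payment | End bal
1 | $5,223.44 | $146.26 | $1,719.07 | $3,650.63
2 | $3,650.63 | $146.26 | $1,719.07 | $2,077.82
3 | $2,077.82 | $146.26 | $1,719.07 | $505.01
4 | $505.01 | $146.26 | $651.27 | $0.00
Balance reaches $0.00 in month 4.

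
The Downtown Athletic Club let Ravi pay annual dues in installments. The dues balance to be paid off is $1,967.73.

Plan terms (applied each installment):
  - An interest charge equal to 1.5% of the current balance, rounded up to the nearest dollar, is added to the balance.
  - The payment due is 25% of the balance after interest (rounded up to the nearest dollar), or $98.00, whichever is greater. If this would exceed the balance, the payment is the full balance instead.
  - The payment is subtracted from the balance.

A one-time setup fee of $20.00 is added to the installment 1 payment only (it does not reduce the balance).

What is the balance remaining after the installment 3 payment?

Installment 1: opening $1,967.73; interest $30.00 → $1,997.73; payment $500.00 (+ $20.00 fee); balance $1,497.73
Installment 2: opening $1,497.73; interest $23.00 → $1,520.73; payment $381.00; balance $1,139.73
Installment 3: opening $1,139.73; interest $18.00 → $1,157.73; payment $290.00; balance $867.73

$867.73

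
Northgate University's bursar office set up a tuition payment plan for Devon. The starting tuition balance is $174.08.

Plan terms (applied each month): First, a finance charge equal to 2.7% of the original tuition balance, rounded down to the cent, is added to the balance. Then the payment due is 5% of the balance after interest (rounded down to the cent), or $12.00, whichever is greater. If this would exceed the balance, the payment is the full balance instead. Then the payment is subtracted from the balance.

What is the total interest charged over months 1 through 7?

$32.90

Month 1: opening $174.08; interest $4.70 → $178.78; payment $12.00; balance $166.78
Month 2: opening $166.78; interest $4.70 → $171.48; payment $12.00; balance $159.48
Month 3: opening $159.48; interest $4.70 → $164.18; payment $12.00; balance $152.18
Month 4: opening $152.18; interest $4.70 → $156.88; payment $12.00; balance $144.88
Month 5: opening $144.88; interest $4.70 → $149.58; payment $12.00; balance $137.58
Month 6: opening $137.58; interest $4.70 → $142.28; payment $12.00; balance $130.28
Month 7: opening $130.28; interest $4.70 → $134.98; payment $12.00; balance $122.98
Total interest: $4.70 + $4.70 + $4.70 + $4.70 + $4.70 + $4.70 + $4.70 = $32.90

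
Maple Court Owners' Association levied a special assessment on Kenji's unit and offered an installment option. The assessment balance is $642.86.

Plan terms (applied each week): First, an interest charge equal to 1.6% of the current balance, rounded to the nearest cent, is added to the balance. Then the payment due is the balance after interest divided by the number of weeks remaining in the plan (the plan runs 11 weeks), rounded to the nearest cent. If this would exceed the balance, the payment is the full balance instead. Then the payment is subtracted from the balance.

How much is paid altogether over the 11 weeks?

$707.99

# | Opening | Interest | Payment | End bal
1 | $642.86 | $10.29 | $59.38 | $593.77
2 | $593.77 | $9.50 | $60.33 | $542.94
3 | $542.94 | $8.69 | $61.29 | $490.34
4 | $490.34 | $7.85 | $62.27 | $435.92
5 | $435.92 | $6.97 | $63.27 | $379.62
6 | $379.62 | $6.07 | $64.28 | $321.41
7 | $321.41 | $5.14 | $65.31 | $261.24
8 | $261.24 | $4.18 | $66.36 | $199.06
9 | $199.06 | $3.18 | $67.41 | $134.83
10 | $134.83 | $2.16 | $68.50 | $68.49
11 | $68.49 | $1.10 | $69.59 | $0.00
Total paid: $707.99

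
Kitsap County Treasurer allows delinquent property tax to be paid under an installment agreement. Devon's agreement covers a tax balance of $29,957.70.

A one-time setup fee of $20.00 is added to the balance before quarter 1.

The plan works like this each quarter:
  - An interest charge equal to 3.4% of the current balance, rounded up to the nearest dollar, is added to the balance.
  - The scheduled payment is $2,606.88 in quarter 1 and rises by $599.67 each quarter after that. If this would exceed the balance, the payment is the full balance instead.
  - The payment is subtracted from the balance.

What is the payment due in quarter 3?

$3,806.22

Quarter 1: opening $29,977.70; interest $1,020.00 → $30,997.70; payment $2,606.88; balance $28,390.82
Quarter 2: opening $28,390.82; interest $966.00 → $29,356.82; payment $3,206.55; balance $26,150.27
Quarter 3: opening $26,150.27; interest $890.00 → $27,040.27; payment $3,806.22; balance $23,234.05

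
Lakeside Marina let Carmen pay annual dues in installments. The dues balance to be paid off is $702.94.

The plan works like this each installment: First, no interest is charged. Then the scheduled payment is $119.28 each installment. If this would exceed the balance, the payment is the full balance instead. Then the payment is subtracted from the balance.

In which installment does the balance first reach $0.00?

Installment 1: opening $702.94; payment $119.28; balance $583.66
Installment 2: opening $583.66; payment $119.28; balance $464.38
Installment 3: opening $464.38; payment $119.28; balance $345.10
Installment 4: opening $345.10; payment $119.28; balance $225.82
Installment 5: opening $225.82; payment $119.28; balance $106.54
Installment 6: opening $106.54; payment $106.54; balance $0.00
Balance reaches $0.00 in installment 6.

6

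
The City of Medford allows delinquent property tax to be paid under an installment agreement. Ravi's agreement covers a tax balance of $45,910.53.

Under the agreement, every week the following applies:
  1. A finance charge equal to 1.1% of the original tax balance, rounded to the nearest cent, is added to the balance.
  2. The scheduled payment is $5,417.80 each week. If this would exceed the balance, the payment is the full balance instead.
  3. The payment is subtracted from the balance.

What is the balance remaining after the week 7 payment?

$11,521.07

# | Opening | Interest | Payment | End bal
1 | $45,910.53 | $505.02 | $5,417.80 | $40,997.75
2 | $40,997.75 | $505.02 | $5,417.80 | $36,084.97
3 | $36,084.97 | $505.02 | $5,417.80 | $31,172.19
4 | $31,172.19 | $505.02 | $5,417.80 | $26,259.41
5 | $26,259.41 | $505.02 | $5,417.80 | $21,346.63
6 | $21,346.63 | $505.02 | $5,417.80 | $16,433.85
7 | $16,433.85 | $505.02 | $5,417.80 | $11,521.07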